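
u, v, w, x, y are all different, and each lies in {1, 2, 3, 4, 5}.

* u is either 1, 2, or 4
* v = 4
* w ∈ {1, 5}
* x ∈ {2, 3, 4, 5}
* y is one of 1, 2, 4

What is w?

5

v has just one choice, so v = 4. Remove 4 from u, x, y.
The 4 still-open variables draw from only 4 values {1, 2, 3, 5}, so each is used; only x can be 3, hence x = 3.
The 3 still-open variables draw from only 3 values {1, 2, 5}, so each is used; only w can be 5, hence w = 5.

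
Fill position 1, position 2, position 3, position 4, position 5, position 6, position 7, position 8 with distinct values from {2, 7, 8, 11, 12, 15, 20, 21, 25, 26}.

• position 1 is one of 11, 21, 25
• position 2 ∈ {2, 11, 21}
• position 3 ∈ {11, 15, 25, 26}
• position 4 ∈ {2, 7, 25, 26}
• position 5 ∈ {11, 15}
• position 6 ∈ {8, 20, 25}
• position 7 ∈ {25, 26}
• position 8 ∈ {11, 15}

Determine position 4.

position 5 and position 8 share exactly the 2 values {11, 15}; by pigeonhole those values go to them, so strike 11, 15 from position 1, position 2, position 3.
The 2 variables position 3 and position 7 are confined to {25, 26}, which locks those values in; drop them from position 1, position 4, position 6.
That leaves position 1 = 21. Remove 21 from position 2.
position 2 must be 2 (only option left). Remove 2 from position 4.
So position 4 = 7.

7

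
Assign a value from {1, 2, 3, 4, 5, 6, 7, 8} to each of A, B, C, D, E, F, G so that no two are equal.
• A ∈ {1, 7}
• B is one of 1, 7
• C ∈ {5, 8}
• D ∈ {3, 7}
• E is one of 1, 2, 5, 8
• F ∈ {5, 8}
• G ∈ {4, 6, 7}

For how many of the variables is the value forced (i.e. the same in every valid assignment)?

The 2 variables A and B are confined to {1, 7}, which locks those values in; drop them from D, E, G.
D's domain is down to {3}, so D = 3.
C and F share exactly the 2 values {5, 8}; by pigeonhole those values go to them, so strike 5, 8 from E.
E has just one choice, so E = 2.
Determined: D=3, E=2. The other variables each still have more than one consistent value. That makes 2.

2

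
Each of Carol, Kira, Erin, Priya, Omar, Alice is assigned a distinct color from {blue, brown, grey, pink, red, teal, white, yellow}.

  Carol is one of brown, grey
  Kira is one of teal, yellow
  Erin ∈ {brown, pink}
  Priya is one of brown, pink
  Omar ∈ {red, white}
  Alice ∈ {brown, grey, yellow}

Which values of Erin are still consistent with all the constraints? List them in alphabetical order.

brown, pink

Erin and Priya between them cover only {brown, pink} — a naked pair. Remove those values from Carol, Alice.
Carol has just one choice, so Carol = grey. Eliminate grey elsewhere: Alice.
That leaves Alice = yellow. Remove yellow from Kira.
That leaves Kira = teal.
No further eliminations apply; Erin can still be any of brown, pink.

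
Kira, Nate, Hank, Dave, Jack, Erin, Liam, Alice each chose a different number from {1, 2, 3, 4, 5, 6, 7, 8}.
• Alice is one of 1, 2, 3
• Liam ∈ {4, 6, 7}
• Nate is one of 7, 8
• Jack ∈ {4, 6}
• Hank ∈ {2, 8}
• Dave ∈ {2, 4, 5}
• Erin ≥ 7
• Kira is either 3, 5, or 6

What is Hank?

Among the 8 variables, 1 fits only Alice (and all 8 values in {1, 2, 3, 4, 5, 6, 7, 8} must be used), so Alice = 1.
Among the 7 still-open variables, 3 fits only Kira (and all 7 values in {2, 3, 4, 5, 6, 7, 8} must be used), so Kira = 3.
The 6 still-open variables together cover exactly {2, 4, 5, 6, 7, 8} — 6 values for 6 variables — and 5 appears only in Dave's list, so Dave = 5.
Among the 5 still-open variables, 2 fits only Hank (and all 5 values in {2, 4, 6, 7, 8} must be used), so Hank = 2.

2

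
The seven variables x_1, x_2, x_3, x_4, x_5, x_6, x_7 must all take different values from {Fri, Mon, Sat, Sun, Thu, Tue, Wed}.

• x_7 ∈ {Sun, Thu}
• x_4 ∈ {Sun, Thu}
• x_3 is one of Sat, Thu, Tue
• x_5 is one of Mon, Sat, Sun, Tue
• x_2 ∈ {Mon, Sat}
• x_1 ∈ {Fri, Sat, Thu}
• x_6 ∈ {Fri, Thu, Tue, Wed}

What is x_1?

Fri

The 7 variables draw from only 7 values {Fri, Mon, Sat, Sun, Thu, Tue, Wed}, so each is used; only x_6 can be Wed, hence x_6 = Wed.
The 6 still-open variables draw from only 6 values {Fri, Mon, Sat, Sun, Thu, Tue}, so each is used; only x_1 can be Fri, hence x_1 = Fri.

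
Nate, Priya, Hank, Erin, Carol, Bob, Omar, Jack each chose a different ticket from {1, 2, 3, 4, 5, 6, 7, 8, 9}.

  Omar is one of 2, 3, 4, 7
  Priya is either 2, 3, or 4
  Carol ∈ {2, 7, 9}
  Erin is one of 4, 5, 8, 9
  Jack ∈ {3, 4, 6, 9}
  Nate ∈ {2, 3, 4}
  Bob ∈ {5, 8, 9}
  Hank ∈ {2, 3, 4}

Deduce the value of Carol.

The 8 variables draw from only 8 values {2, 3, 4, 5, 6, 7, 8, 9}, so each is used; only Jack can be 6, hence Jack = 6.
The 3 variables Nate, Priya, Hank are confined to {2, 3, 4}, which locks those values in; drop them from Erin, Carol, Omar.
Omar must be 7 (only option left). Eliminate 7 elsewhere: Carol.
So Carol = 9.

9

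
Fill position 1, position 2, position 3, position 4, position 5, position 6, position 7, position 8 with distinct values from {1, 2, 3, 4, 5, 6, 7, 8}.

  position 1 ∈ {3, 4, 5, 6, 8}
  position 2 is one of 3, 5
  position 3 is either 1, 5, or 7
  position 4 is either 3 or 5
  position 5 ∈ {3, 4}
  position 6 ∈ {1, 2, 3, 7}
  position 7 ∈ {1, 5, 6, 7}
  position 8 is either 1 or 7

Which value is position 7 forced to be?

6

The 8 variables draw from only 8 values {1, 2, 3, 4, 5, 6, 7, 8}, so each is used; only position 6 can be 2, hence position 6 = 2.
The 7 still-open variables together cover exactly {1, 3, 4, 5, 6, 7, 8} — 7 values for 7 variables — and 8 appears only in position 1's list, so position 1 = 8.
The 6 still-open variables together cover exactly {1, 3, 4, 5, 6, 7} — 6 values for 6 variables — and 4 appears only in position 5's list, so position 5 = 4.
The 5 still-open variables together cover exactly {1, 3, 5, 6, 7} — 5 values for 5 variables — and 6 appears only in position 7's list, so position 7 = 6.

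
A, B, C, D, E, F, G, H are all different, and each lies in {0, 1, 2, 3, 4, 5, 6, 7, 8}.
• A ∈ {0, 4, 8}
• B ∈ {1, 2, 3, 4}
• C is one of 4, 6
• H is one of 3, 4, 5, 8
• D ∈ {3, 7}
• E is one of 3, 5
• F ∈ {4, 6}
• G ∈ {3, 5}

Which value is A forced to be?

0

The 2 variables C and F are confined to {4, 6}, which locks those values in; drop them from A, B, H.
E and G share exactly the 2 values {3, 5}; by pigeonhole those values go to them, so strike 3, 5 from B, D, H.
D's domain is down to {7}, so D = 7.
H's domain is down to {8}, so H = 8. Strike 8 from A.
So A = 0.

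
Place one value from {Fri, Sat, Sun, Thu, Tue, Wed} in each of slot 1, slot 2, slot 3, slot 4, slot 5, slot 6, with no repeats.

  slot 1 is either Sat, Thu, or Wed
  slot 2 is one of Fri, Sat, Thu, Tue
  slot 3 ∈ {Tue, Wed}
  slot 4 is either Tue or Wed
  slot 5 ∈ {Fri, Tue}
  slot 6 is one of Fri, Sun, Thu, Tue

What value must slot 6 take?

Among the 6 variables, Sun fits only slot 6 (and all 6 values in {Fri, Sat, Sun, Thu, Tue, Wed} must be used), so slot 6 = Sun.

Sun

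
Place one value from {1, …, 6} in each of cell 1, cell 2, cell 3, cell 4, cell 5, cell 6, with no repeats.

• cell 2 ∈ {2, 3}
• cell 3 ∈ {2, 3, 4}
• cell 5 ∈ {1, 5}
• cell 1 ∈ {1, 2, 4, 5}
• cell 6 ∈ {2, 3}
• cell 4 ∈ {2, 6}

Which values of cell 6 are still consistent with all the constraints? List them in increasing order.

The 6 variables draw from only 6 values {1, 2, 3, 4, 5, 6}, so each is used; only cell 4 can be 6, hence cell 4 = 6.
The 2 variables cell 2 and cell 6 are confined to {2, 3}, which locks those values in; drop them from cell 1, cell 3.
cell 3 must be 4 (only option left). Strike 4 from cell 1.
No further eliminations apply; cell 6 can still be any of 2, 3.

2, 3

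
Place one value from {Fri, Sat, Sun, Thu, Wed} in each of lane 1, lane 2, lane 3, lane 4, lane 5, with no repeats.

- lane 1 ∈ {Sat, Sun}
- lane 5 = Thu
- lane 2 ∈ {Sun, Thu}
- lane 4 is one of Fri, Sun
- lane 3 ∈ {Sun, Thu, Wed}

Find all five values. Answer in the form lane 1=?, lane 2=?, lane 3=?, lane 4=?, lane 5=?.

lane 5 must be Thu (only option left). Remove Thu from lane 2, lane 3.
lane 2 has just one choice, so lane 2 = Sun. So lane 1, lane 3, lane 4 can't be Sun.
lane 3 has just one choice, so lane 3 = Wed.
lane 4 must be Fri (only option left).
That leaves lane 1 = Sat.

lane 1=Sat, lane 2=Sun, lane 3=Wed, lane 4=Fri, lane 5=Thu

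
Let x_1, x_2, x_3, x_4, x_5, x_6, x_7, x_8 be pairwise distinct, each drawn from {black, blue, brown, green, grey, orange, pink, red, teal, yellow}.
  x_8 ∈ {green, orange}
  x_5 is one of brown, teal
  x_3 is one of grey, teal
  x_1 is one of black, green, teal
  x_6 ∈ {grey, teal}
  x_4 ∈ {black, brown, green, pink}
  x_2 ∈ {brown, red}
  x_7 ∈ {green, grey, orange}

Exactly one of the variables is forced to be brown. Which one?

Among the 8 variables, pink fits only x_4 (and all 8 values in {black, brown, green, grey, orange, pink, red, teal} must be used), so x_4 = pink.
The 7 still-open variables draw from only 7 values {black, brown, green, grey, orange, red, teal}, so each is used; only x_1 can be black, hence x_1 = black.
The 6 still-open variables draw from only 6 values {brown, green, grey, orange, red, teal}, so each is used; only x_2 can be red, hence x_2 = red.
Among the 5 still-open variables, brown fits only x_5 (and all 5 values in {brown, green, grey, orange, teal} must be used), so x_5 = brown.

x_5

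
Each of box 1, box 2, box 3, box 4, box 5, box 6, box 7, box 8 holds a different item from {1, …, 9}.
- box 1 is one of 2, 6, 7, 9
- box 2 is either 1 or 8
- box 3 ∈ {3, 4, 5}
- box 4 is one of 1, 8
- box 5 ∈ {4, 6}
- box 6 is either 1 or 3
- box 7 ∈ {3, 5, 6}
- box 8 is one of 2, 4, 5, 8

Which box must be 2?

box 8

box 2 and box 4 between them cover only {1, 8} — a naked pair. Remove those values from box 6, box 8.
box 6's domain is down to {3}, so box 6 = 3. Eliminate 3 elsewhere: box 3, box 7.
box 3, box 5, box 7 share exactly the 3 values {4, 5, 6}; by pigeonhole those values go to them, so strike 4, 5, 6 from box 1, box 8.
So 2 goes to box 8.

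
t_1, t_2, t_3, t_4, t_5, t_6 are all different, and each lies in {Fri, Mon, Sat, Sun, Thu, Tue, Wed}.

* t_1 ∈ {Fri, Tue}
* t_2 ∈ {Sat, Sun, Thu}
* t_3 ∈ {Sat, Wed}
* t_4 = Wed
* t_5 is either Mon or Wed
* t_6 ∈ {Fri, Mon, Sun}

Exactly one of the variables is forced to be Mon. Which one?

t_4's domain is down to {Wed}, so t_4 = Wed. Eliminate Wed elsewhere: t_3, t_5.
So Mon goes to t_5.

t_5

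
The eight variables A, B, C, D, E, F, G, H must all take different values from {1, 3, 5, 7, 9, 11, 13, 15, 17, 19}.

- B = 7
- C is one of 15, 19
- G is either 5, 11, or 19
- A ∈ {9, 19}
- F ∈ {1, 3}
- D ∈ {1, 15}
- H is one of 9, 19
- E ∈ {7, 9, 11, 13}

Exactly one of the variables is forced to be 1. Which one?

D

B must be 7 (only option left). So E can't be 7.
A and H share exactly the 2 values {9, 19}; by pigeonhole those values go to them, so strike 9, 19 from C, E, G.
C has just one choice, so C = 15. Remove 15 from D.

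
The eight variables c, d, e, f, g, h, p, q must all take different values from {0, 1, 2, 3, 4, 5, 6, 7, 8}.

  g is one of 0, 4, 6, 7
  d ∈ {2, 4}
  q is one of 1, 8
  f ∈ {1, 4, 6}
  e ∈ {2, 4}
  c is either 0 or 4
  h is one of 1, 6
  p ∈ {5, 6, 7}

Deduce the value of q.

The 8 variables together cover exactly {0, 1, 2, 4, 5, 6, 7, 8} — 8 values for 8 variables — and 5 appears only in p's list, so p = 5.
The 7 still-open variables together cover exactly {0, 1, 2, 4, 6, 7, 8} — 7 values for 7 variables — and 7 appears only in g's list, so g = 7.
The 6 still-open variables together cover exactly {0, 1, 2, 4, 6, 8} — 6 values for 6 variables — and 0 appears only in c's list, so c = 0.
The 5 still-open variables draw from only 5 values {1, 2, 4, 6, 8}, so each is used; only q can be 8, hence q = 8.

8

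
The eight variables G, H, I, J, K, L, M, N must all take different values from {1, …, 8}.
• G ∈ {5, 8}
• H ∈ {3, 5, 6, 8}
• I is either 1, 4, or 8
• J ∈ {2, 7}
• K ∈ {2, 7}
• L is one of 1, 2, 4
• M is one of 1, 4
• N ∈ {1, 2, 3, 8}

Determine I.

The 8 variables draw from only 8 values {1, 2, 3, 4, 5, 6, 7, 8}, so each is used; only H can be 6, hence H = 6.
The 7 still-open variables together cover exactly {1, 2, 3, 4, 5, 7, 8} — 7 values for 7 variables — and 3 appears only in N's list, so N = 3.
The 6 still-open variables together cover exactly {1, 2, 4, 5, 7, 8} — 6 values for 6 variables — and 5 appears only in G's list, so G = 5.
The 5 still-open variables draw from only 5 values {1, 2, 4, 7, 8}, so each is used; only I can be 8, hence I = 8.

8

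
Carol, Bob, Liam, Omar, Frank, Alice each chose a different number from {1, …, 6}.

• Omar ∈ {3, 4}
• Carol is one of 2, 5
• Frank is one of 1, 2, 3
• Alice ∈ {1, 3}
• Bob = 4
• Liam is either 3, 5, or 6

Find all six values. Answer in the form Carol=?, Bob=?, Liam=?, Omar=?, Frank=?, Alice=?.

Carol=5, Bob=4, Liam=6, Omar=3, Frank=2, Alice=1

Bob's domain is down to {4}, so Bob = 4. Remove 4 from Omar.
Omar's domain is down to {3}, so Omar = 3. Remove 3 from Liam, Frank, Alice.
Alice's domain is down to {1}, so Alice = 1. Eliminate 1 elsewhere: Frank.
Frank has just one choice, so Frank = 2. Eliminate 2 elsewhere: Carol.
Carol's domain is down to {5}, so Carol = 5. So Liam can't be 5.
Liam's domain is down to {6}, so Liam = 6.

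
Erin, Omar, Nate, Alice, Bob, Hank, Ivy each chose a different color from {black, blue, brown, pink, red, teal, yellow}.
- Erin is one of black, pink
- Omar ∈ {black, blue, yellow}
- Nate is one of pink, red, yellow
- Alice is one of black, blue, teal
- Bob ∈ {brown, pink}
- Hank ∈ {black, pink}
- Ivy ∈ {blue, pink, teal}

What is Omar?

yellow

Among the 7 variables, brown fits only Bob (and all 7 values in {black, blue, brown, pink, red, teal, yellow} must be used), so Bob = brown.
Among the 6 still-open variables, red fits only Nate (and all 6 values in {black, blue, pink, red, teal, yellow} must be used), so Nate = red.
The 5 still-open variables draw from only 5 values {black, blue, pink, teal, yellow}, so each is used; only Omar can be yellow, hence Omar = yellow.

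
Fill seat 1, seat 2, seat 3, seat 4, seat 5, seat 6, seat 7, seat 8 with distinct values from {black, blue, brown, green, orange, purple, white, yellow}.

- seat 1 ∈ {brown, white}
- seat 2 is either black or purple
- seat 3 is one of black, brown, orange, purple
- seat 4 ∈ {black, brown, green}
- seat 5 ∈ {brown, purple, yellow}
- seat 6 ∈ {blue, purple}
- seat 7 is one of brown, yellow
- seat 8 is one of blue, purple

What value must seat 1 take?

white

The 8 variables draw from only 8 values {black, blue, brown, green, orange, purple, white, yellow}, so each is used; only seat 4 can be green, hence seat 4 = green.
The 7 still-open variables together cover exactly {black, blue, brown, orange, purple, white, yellow} — 7 values for 7 variables — and orange appears only in seat 3's list, so seat 3 = orange.
Among the 6 still-open variables, black fits only seat 2 (and all 6 values in {black, blue, brown, purple, white, yellow} must be used), so seat 2 = black.
Among the 5 still-open variables, white fits only seat 1 (and all 5 values in {blue, brown, purple, white, yellow} must be used), so seat 1 = white.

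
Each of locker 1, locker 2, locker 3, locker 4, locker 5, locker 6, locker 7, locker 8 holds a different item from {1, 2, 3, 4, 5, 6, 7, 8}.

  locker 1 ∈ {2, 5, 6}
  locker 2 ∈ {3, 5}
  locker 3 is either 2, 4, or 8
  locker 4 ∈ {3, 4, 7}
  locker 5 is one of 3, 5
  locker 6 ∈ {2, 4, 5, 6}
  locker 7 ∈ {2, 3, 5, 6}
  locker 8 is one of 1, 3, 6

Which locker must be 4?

locker 6

Among the 8 variables, 1 fits only locker 8 (and all 8 values in {1, 2, 3, 4, 5, 6, 7, 8} must be used), so locker 8 = 1.
Among the 7 still-open variables, 7 fits only locker 4 (and all 7 values in {2, 3, 4, 5, 6, 7, 8} must be used), so locker 4 = 7.
The 6 still-open variables draw from only 6 values {2, 3, 4, 5, 6, 8}, so each is used; only locker 3 can be 8, hence locker 3 = 8.
Among the 5 still-open variables, 4 fits only locker 6 (and all 5 values in {2, 3, 4, 5, 6} must be used), so locker 6 = 4.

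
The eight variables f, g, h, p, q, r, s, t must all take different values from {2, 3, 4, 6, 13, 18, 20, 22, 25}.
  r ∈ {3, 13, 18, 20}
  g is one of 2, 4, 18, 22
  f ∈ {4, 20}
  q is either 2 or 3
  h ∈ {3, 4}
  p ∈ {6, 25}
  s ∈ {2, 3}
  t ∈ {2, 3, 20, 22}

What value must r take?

q and s share exactly the 2 values {2, 3}; by pigeonhole those values go to them, so strike 2, 3 from g, h, r, t.
h must be 4 (only option left). Strike 4 from f, g.
f has just one choice, so f = 20. Remove 20 from r, t.
t's domain is down to {22}, so t = 22. So g can't be 22.
g must be 18 (only option left). Eliminate 18 elsewhere: r.
So r = 13.

13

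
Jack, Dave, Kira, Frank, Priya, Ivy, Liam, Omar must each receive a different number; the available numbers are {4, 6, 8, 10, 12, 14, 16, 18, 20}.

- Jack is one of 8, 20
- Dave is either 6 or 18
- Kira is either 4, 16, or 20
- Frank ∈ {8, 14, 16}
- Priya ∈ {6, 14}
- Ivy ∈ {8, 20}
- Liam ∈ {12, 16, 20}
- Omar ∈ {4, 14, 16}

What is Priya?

6

The 8 variables together cover exactly {4, 6, 8, 12, 14, 16, 18, 20} — 8 values for 8 variables — and 12 appears only in Liam's list, so Liam = 12.
The 7 still-open variables together cover exactly {4, 6, 8, 14, 16, 18, 20} — 7 values for 7 variables — and 18 appears only in Dave's list, so Dave = 18.
Among the 6 still-open variables, 6 fits only Priya (and all 6 values in {4, 6, 8, 14, 16, 20} must be used), so Priya = 6.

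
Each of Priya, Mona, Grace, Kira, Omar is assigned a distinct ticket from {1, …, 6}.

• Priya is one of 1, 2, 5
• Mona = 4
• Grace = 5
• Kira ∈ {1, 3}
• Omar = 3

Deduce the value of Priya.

2

Mona has just one choice, so Mona = 4.
Grace's domain is down to {5}, so Grace = 5. Strike 5 from Priya.
That leaves Omar = 3. So Kira can't be 3.
Kira's domain is down to {1}, so Kira = 1. Eliminate 1 elsewhere: Priya.
So Priya = 2.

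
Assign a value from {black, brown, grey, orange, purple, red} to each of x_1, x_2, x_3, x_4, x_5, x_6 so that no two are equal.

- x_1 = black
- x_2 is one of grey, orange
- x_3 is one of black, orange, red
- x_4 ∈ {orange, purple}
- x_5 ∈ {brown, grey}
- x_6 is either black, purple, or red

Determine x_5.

x_1 has just one choice, so x_1 = black. Eliminate black elsewhere: x_3, x_6.
Among the 5 still-open variables, brown fits only x_5 (and all 5 values in {brown, grey, orange, purple, red} must be used), so x_5 = brown.

brown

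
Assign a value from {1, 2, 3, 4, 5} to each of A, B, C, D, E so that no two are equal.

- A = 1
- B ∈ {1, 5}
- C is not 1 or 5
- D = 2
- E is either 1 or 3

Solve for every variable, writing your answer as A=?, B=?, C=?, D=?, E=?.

A=1, B=5, C=4, D=2, E=3

A's domain is down to {1}, so A = 1. Eliminate 1 elsewhere: B, E.
That leaves B = 5.
That leaves D = 2. Remove 2 from C.
E has just one choice, so E = 3. So C can't be 3.
C must be 4 (only option left).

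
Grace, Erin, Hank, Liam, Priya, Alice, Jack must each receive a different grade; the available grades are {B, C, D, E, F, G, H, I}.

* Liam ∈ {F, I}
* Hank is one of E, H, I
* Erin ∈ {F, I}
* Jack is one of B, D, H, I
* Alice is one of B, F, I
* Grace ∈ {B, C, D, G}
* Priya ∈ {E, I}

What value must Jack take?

D

Erin and Liam between them cover only {F, I} — a naked pair. Remove those values from Hank, Priya, Alice, Jack.
Priya must be E (only option left). Remove E from Hank.
Alice's domain is down to {B}, so Alice = B. Eliminate B elsewhere: Grace, Jack.
Hank's domain is down to {H}, so Hank = H. So Jack can't be H.
So Jack = D.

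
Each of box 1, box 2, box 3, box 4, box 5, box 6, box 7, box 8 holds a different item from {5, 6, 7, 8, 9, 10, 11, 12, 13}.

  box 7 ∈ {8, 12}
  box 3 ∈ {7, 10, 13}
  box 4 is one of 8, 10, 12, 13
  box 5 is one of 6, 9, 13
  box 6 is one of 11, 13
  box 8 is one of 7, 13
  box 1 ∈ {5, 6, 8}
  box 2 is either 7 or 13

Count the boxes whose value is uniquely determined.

box 2 and box 8 share exactly the 2 values {7, 13}; by pigeonhole those values go to them, so strike 7, 13 from box 3, box 4, box 5, box 6.
That leaves box 3 = 10. Eliminate 10 elsewhere: box 4.
That leaves box 6 = 11.
box 4 and box 7 between them cover only {8, 12} — a naked pair. Remove those values from box 1.
Determined: box 3=10, box 6=11. The other boxes each still have more than one consistent value. That makes 2.

2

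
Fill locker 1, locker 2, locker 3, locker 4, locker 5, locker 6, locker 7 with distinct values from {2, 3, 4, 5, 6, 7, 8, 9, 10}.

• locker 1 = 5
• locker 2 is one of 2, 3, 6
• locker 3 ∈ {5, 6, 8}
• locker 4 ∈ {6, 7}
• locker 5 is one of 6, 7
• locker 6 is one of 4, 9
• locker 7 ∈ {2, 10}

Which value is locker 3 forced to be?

locker 1's domain is down to {5}, so locker 1 = 5. Eliminate 5 elsewhere: locker 3.
The 2 variables locker 4 and locker 5 are confined to {6, 7}, which locks those values in; drop them from locker 2, locker 3.
So locker 3 = 8.

8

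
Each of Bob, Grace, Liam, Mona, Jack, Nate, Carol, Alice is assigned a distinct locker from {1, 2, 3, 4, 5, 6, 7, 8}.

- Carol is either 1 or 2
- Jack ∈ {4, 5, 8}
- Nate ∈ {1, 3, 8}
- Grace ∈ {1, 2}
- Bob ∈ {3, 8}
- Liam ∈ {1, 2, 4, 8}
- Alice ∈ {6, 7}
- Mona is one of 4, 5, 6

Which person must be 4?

Among the 8 variables, 7 fits only Alice (and all 8 values in {1, 2, 3, 4, 5, 6, 7, 8} must be used), so Alice = 7.
The 7 still-open variables together cover exactly {1, 2, 3, 4, 5, 6, 8} — 7 values for 7 variables — and 6 appears only in Mona's list, so Mona = 6.
The 6 still-open variables draw from only 6 values {1, 2, 3, 4, 5, 8}, so each is used; only Jack can be 5, hence Jack = 5.
Among the 5 still-open variables, 4 fits only Liam (and all 5 values in {1, 2, 3, 4, 8} must be used), so Liam = 4.

Liam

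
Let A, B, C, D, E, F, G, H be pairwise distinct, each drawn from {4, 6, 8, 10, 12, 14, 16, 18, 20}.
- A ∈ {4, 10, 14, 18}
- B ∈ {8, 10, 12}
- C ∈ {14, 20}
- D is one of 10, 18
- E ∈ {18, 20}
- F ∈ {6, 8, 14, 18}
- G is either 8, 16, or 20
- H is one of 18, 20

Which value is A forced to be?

4

The 2 variables E and H are confined to {18, 20}, which locks those values in; drop them from A, C, D, F, G.
C has just one choice, so C = 14. Eliminate 14 elsewhere: A, F.
That leaves D = 10. So A, B can't be 10.
So A = 4.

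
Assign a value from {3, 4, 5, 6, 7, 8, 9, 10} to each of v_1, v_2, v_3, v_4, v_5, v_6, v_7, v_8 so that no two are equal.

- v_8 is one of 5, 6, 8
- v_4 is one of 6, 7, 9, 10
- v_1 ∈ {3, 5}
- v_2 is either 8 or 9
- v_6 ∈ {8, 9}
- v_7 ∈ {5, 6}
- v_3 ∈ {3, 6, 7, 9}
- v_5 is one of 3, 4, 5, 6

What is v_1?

3

The 8 variables draw from only 8 values {3, 4, 5, 6, 7, 8, 9, 10}, so each is used; only v_5 can be 4, hence v_5 = 4.
The 7 still-open variables draw from only 7 values {3, 5, 6, 7, 8, 9, 10}, so each is used; only v_4 can be 10, hence v_4 = 10.
The 6 still-open variables draw from only 6 values {3, 5, 6, 7, 8, 9}, so each is used; only v_3 can be 7, hence v_3 = 7.
The 5 still-open variables together cover exactly {3, 5, 6, 8, 9} — 5 values for 5 variables — and 3 appears only in v_1's list, so v_1 = 3.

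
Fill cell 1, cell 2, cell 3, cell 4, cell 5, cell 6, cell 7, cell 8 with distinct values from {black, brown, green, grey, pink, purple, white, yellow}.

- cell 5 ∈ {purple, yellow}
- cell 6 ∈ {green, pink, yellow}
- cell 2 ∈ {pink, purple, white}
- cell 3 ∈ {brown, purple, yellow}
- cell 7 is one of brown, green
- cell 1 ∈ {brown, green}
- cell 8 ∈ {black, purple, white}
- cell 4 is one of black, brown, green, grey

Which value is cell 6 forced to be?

The 8 variables draw from only 8 values {black, brown, green, grey, pink, purple, white, yellow}, so each is used; only cell 4 can be grey, hence cell 4 = grey.
The 7 still-open variables together cover exactly {black, brown, green, pink, purple, white, yellow} — 7 values for 7 variables — and black appears only in cell 8's list, so cell 8 = black.
Among the 6 still-open variables, white fits only cell 2 (and all 6 values in {brown, green, pink, purple, white, yellow} must be used), so cell 2 = white.
Among the 5 still-open variables, pink fits only cell 6 (and all 5 values in {brown, green, pink, purple, yellow} must be used), so cell 6 = pink.

pink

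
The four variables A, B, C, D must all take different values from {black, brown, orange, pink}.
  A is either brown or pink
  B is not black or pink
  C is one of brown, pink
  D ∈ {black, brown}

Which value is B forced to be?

The 4 variables draw from only 4 values {black, brown, orange, pink}, so each is used; only D can be black, hence D = black.
The 3 still-open variables draw from only 3 values {brown, orange, pink}, so each is used; only B can be orange, hence B = orange.

orange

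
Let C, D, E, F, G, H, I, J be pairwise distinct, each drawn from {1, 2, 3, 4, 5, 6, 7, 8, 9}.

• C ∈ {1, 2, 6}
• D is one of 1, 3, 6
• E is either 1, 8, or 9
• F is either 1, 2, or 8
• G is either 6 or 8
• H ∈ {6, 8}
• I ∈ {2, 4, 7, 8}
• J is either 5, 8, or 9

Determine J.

G and H share exactly the 2 values {6, 8}; by pigeonhole those values go to them, so strike 6, 8 from C, D, E, F, I, J.
C and F between them cover only {1, 2} — a naked pair. Remove those values from D, E, I.
D must be 3 (only option left).
E's domain is down to {9}, so E = 9. Eliminate 9 elsewhere: J.
So J = 5.

5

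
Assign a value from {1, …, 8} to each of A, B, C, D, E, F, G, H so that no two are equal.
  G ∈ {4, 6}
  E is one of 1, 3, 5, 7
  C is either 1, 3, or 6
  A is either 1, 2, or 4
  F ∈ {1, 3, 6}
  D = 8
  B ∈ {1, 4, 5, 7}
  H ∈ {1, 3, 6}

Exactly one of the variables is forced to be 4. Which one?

G

D must be 8 (only option left).
The 7 still-open variables together cover exactly {1, 2, 3, 4, 5, 6, 7} — 7 values for 7 variables — and 2 appears only in A's list, so A = 2.
The 3 variables C, F, H are confined to {1, 3, 6}, which locks those values in; drop them from B, E, G.
So 4 goes to G.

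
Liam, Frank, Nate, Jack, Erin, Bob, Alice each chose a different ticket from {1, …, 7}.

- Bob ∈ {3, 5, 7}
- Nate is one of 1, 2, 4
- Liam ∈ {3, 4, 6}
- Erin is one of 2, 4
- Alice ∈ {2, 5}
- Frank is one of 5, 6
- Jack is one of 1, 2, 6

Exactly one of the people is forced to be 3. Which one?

The 7 variables together cover exactly {1, 2, 3, 4, 5, 6, 7} — 7 values for 7 variables — and 7 appears only in Bob's list, so Bob = 7.
The 6 still-open variables together cover exactly {1, 2, 3, 4, 5, 6} — 6 values for 6 variables — and 3 appears only in Liam's list, so Liam = 3.

Liam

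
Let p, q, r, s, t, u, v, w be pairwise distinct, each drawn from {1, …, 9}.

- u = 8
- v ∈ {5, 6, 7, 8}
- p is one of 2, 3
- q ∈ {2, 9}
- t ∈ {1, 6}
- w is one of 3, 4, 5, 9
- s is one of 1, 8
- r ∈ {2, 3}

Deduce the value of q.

9

u has just one choice, so u = 8. So s, v can't be 8.
s has just one choice, so s = 1. Strike 1 from t.
t has just one choice, so t = 6. Eliminate 6 elsewhere: v.
p and r between them cover only {2, 3} — a naked pair. Remove those values from q, w.
So q = 9.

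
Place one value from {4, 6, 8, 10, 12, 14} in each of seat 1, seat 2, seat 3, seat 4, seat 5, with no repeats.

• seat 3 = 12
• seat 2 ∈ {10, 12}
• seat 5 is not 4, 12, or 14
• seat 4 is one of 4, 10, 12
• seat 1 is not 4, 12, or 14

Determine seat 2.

10

seat 3 must be 12 (only option left). Eliminate 12 elsewhere: seat 2, seat 4.
So seat 2 = 10.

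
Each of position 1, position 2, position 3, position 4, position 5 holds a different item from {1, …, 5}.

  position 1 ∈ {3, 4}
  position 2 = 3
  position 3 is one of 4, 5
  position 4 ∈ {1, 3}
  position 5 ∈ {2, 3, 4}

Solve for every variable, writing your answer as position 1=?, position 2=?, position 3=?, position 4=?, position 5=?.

position 2 must be 3 (only option left). Remove 3 from position 1, position 4, position 5.
position 4 must be 1 (only option left).
That leaves position 1 = 4. Remove 4 from position 3, position 5.
position 3 must be 5 (only option left).
position 5's domain is down to {2}, so position 5 = 2.

position 1=4, position 2=3, position 3=5, position 4=1, position 5=2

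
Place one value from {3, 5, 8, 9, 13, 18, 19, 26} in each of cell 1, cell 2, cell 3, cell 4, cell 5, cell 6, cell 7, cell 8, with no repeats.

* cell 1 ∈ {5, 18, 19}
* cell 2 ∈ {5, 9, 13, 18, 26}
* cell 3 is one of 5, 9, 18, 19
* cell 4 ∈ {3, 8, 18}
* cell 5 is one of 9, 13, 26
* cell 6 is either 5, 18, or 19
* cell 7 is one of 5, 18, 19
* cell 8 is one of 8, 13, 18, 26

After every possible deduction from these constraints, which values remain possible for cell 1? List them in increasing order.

Among the 8 variables, 3 fits only cell 4 (and all 8 values in {3, 5, 8, 9, 13, 18, 19, 26} must be used), so cell 4 = 3.
Among the 7 still-open variables, 8 fits only cell 8 (and all 7 values in {5, 8, 9, 13, 18, 19, 26} must be used), so cell 8 = 8.
cell 1, cell 6, cell 7 share exactly the 3 values {5, 18, 19}; by pigeonhole those values go to them, so strike 5, 18, 19 from cell 2, cell 3.
cell 3 must be 9 (only option left). Eliminate 9 elsewhere: cell 2, cell 5.
No further eliminations apply; cell 1 can still be any of 5, 18, 19.

5, 18, 19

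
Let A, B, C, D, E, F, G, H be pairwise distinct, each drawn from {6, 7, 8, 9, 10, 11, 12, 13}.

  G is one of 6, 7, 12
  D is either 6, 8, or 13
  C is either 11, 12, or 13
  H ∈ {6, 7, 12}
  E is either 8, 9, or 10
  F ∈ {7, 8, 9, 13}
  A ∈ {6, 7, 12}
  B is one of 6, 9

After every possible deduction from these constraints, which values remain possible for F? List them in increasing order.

8, 13

The 8 variables together cover exactly {6, 7, 8, 9, 10, 11, 12, 13} — 8 values for 8 variables — and 10 appears only in E's list, so E = 10.
Among the 7 still-open variables, 11 fits only C (and all 7 values in {6, 7, 8, 9, 11, 12, 13} must be used), so C = 11.
The 3 variables A, G, H are confined to {6, 7, 12}, which locks those values in; drop them from B, D, F.
That leaves B = 9. Strike 9 from F.
No further eliminations apply; F can still be any of 8, 13.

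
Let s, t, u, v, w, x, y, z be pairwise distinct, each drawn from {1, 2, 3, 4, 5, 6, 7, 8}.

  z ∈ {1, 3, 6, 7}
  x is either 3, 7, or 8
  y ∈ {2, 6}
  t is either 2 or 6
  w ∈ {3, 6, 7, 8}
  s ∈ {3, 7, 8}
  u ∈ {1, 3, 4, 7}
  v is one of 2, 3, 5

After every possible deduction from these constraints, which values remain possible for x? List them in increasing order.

Among the 8 variables, 4 fits only u (and all 8 values in {1, 2, 3, 4, 5, 6, 7, 8} must be used), so u = 4.
Among the 7 still-open variables, 1 fits only z (and all 7 values in {1, 2, 3, 5, 6, 7, 8} must be used), so z = 1.
The 6 still-open variables together cover exactly {2, 3, 5, 6, 7, 8} — 6 values for 6 variables — and 5 appears only in v's list, so v = 5.
t and y between them cover only {2, 6} — a naked pair. Remove those values from w.
No further eliminations apply; x can still be any of 3, 7, 8.

3, 7, 8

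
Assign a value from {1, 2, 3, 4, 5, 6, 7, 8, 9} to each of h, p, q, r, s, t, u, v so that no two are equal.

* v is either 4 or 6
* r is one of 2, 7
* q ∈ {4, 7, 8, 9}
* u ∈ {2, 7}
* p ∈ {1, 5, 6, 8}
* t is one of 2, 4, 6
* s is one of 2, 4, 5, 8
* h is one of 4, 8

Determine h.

8

Among the 8 variables, 1 fits only p (and all 8 values in {1, 2, 4, 5, 6, 7, 8, 9} must be used), so p = 1.
The 7 still-open variables draw from only 7 values {2, 4, 5, 6, 7, 8, 9}, so each is used; only s can be 5, hence s = 5.
The 6 still-open variables draw from only 6 values {2, 4, 6, 7, 8, 9}, so each is used; only q can be 9, hence q = 9.
Among the 5 still-open variables, 8 fits only h (and all 5 values in {2, 4, 6, 7, 8} must be used), so h = 8.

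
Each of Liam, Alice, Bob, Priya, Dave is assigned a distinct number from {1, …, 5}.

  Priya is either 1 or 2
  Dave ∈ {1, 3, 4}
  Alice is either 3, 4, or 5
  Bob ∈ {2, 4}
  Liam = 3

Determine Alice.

5

Liam has just one choice, so Liam = 3. Eliminate 3 elsewhere: Alice, Dave.
Among the 4 still-open variables, 5 fits only Alice (and all 4 values in {1, 2, 4, 5} must be used), so Alice = 5.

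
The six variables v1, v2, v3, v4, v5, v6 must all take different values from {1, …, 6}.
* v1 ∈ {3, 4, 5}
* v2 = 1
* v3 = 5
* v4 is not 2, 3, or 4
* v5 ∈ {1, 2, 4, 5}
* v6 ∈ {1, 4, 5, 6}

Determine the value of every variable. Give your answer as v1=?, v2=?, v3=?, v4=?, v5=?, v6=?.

v1=3, v2=1, v3=5, v4=6, v5=2, v6=4

v2's domain is down to {1}, so v2 = 1. Remove 1 from v4, v5, v6.
That leaves v3 = 5. So v1, v4, v5, v6 can't be 5.
That leaves v4 = 6. Remove 6 from v6.
v6 has just one choice, so v6 = 4. So v1, v5 can't be 4.
v1 has just one choice, so v1 = 3.
v5's domain is down to {2}, so v5 = 2.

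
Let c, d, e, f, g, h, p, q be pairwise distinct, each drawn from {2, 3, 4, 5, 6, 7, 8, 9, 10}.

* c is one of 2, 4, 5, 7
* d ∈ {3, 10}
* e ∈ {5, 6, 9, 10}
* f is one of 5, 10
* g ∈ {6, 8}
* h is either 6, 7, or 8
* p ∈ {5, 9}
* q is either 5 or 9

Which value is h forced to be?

7

The 2 variables p and q are confined to {5, 9}, which locks those values in; drop them from c, e, f.
That leaves f = 10. Strike 10 from d, e.
That leaves d = 3.
That leaves e = 6. So g, h can't be 6.
g must be 8 (only option left). Eliminate 8 elsewhere: h.
So h = 7.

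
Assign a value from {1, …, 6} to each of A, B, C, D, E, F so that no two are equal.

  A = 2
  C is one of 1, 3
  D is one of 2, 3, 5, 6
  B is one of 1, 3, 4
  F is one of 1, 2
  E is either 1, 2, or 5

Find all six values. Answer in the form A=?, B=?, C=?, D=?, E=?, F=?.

A=2, B=4, C=3, D=6, E=5, F=1

A has just one choice, so A = 2. Strike 2 from D, E, F.
That leaves F = 1. Eliminate 1 elsewhere: B, C, E.
C has just one choice, so C = 3. So B, D can't be 3.
E's domain is down to {5}, so E = 5. Eliminate 5 elsewhere: D.
B has just one choice, so B = 4.
That leaves D = 6.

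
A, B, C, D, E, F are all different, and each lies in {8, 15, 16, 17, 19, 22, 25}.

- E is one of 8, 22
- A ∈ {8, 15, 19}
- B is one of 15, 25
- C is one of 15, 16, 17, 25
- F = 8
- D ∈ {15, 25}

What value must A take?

F's domain is down to {8}, so F = 8. Strike 8 from A, E.
E has just one choice, so E = 22.
The 2 variables B and D are confined to {15, 25}, which locks those values in; drop them from A, C.
So A = 19.

19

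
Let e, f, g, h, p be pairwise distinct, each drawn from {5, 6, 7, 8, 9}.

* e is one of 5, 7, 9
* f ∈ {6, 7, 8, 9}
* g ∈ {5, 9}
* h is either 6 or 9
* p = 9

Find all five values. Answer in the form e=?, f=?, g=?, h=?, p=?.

e=7, f=8, g=5, h=6, p=9

p has just one choice, so p = 9. Remove 9 from e, f, g, h.
g's domain is down to {5}, so g = 5. So e can't be 5.
That leaves h = 6. Eliminate 6 elsewhere: f.
e must be 7 (only option left). Eliminate 7 elsewhere: f.
That leaves f = 8.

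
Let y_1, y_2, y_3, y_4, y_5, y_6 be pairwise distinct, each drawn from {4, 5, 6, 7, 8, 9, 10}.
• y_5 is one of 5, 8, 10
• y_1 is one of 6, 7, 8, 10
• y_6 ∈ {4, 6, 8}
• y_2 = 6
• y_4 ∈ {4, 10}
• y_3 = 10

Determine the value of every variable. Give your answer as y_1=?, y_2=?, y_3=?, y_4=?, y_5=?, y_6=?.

y_1=7, y_2=6, y_3=10, y_4=4, y_5=5, y_6=8

y_2 has just one choice, so y_2 = 6. Remove 6 from y_1, y_6.
y_3 must be 10 (only option left). Eliminate 10 elsewhere: y_1, y_4, y_5.
y_4's domain is down to {4}, so y_4 = 4. So y_6 can't be 4.
y_6 must be 8 (only option left). Strike 8 from y_1, y_5.
That leaves y_1 = 7.
That leaves y_5 = 5.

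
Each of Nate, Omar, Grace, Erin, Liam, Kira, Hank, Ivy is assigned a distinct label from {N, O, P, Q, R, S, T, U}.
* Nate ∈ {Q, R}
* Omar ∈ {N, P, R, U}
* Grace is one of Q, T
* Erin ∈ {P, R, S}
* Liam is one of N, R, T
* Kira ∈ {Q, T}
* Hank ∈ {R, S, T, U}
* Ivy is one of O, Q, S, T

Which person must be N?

Liam

Among the 8 variables, O fits only Ivy (and all 8 values in {N, O, P, Q, R, S, T, U} must be used), so Ivy = O.
Grace and Kira share exactly the 2 values {Q, T}; by pigeonhole those values go to them, so strike Q, T from Nate, Liam, Hank.
Nate must be R (only option left). Remove R from Omar, Erin, Liam, Hank.
So N goes to Liam.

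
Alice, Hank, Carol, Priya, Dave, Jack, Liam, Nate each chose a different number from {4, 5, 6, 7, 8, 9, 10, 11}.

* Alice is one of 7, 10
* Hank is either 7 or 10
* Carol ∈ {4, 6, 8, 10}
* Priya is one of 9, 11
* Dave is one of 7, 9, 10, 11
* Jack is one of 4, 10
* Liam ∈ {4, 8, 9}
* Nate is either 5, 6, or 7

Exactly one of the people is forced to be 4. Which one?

Jack

Among the 8 variables, 5 fits only Nate (and all 8 values in {4, 5, 6, 7, 8, 9, 10, 11} must be used), so Nate = 5.
The 7 still-open variables draw from only 7 values {4, 6, 7, 8, 9, 10, 11}, so each is used; only Carol can be 6, hence Carol = 6.
Among the 6 still-open variables, 8 fits only Liam (and all 6 values in {4, 7, 8, 9, 10, 11} must be used), so Liam = 8.
Among the 5 still-open variables, 4 fits only Jack (and all 5 values in {4, 7, 9, 10, 11} must be used), so Jack = 4.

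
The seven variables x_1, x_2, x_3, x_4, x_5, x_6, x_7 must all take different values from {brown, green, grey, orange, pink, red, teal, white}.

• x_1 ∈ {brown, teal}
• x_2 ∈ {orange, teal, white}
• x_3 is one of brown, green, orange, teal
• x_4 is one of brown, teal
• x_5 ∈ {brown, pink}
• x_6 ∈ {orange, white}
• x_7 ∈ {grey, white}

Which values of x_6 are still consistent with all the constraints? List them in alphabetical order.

orange, white

Among the 7 variables, green fits only x_3 (and all 7 values in {brown, green, grey, orange, pink, teal, white} must be used), so x_3 = green.
The 6 still-open variables draw from only 6 values {brown, grey, orange, pink, teal, white}, so each is used; only x_7 can be grey, hence x_7 = grey.
Among the 5 still-open variables, pink fits only x_5 (and all 5 values in {brown, orange, pink, teal, white} must be used), so x_5 = pink.
x_1 and x_4 share exactly the 2 values {brown, teal}; by pigeonhole those values go to them, so strike brown, teal from x_2.
No further eliminations apply; x_6 can still be any of orange, white.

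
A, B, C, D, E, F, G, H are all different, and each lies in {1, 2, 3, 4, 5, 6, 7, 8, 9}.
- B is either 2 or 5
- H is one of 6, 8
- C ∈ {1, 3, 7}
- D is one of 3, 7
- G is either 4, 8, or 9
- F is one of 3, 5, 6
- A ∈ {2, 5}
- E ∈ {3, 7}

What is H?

A and B share exactly the 2 values {2, 5}; by pigeonhole those values go to them, so strike 2, 5 from F.
D and E share exactly the 2 values {3, 7}; by pigeonhole those values go to them, so strike 3, 7 from C, F.
C's domain is down to {1}, so C = 1.
F's domain is down to {6}, so F = 6. Strike 6 from H.
So H = 8.

8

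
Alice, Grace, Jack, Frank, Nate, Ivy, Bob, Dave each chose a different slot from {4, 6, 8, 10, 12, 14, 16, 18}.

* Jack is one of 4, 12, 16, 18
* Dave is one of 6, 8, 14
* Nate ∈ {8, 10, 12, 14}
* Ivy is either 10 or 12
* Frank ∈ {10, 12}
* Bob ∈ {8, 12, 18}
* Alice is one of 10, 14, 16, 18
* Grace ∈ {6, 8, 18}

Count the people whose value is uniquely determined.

2

The 8 variables draw from only 8 values {4, 6, 8, 10, 12, 14, 16, 18}, so each is used; only Jack can be 4, hence Jack = 4.
The 7 still-open variables draw from only 7 values {6, 8, 10, 12, 14, 16, 18}, so each is used; only Alice can be 16, hence Alice = 16.
Frank and Ivy between them cover only {10, 12} — a naked pair. Remove those values from Nate, Bob.
Determined: Alice=16, Jack=4. The other people each still have more than one consistent value. That makes 2.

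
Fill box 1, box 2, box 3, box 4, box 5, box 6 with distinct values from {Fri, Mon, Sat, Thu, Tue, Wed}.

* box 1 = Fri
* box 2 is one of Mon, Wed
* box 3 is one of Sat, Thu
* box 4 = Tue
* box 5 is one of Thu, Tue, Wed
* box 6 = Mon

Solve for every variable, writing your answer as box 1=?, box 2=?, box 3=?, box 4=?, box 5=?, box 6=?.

box 1 has just one choice, so box 1 = Fri.
box 4 has just one choice, so box 4 = Tue. Remove Tue from box 5.
That leaves box 6 = Mon. So box 2 can't be Mon.
box 2 has just one choice, so box 2 = Wed. Eliminate Wed elsewhere: box 5.
box 5 has just one choice, so box 5 = Thu. Strike Thu from box 3.
box 3's domain is down to {Sat}, so box 3 = Sat.

box 1=Fri, box 2=Wed, box 3=Sat, box 4=Tue, box 5=Thu, box 6=Mon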